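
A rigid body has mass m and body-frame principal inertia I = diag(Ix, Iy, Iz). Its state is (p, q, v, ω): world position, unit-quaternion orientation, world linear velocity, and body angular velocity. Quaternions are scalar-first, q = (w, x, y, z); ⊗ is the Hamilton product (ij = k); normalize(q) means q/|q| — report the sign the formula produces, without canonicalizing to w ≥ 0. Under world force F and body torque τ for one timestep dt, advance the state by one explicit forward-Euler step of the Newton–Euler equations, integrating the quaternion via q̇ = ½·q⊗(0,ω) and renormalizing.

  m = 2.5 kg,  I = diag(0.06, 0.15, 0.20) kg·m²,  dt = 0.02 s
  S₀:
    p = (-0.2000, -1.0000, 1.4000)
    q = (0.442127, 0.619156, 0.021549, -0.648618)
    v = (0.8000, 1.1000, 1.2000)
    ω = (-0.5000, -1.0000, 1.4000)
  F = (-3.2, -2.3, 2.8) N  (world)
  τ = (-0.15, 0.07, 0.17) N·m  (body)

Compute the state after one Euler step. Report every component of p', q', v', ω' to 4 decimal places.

a = F/m = (-1.2800, -0.9200, 1.1200)
new position p' = (-0.1840, -0.9780, 1.4240)
v' = v + a·dt = (0.7744, 1.0816, 1.2224)
(τ − ω×Iω)/I = (-1.3333, -0.1867, 0.6250)
ω + α·dt = (-0.5267, -1.0037, 1.4125)
Hamilton product q⊗(0,ω) = (1.2391922, -0.8395129, -0.9846364, 0.0105963)
updated quaternion q' = (0.4544, 0.6107, 0.0117, -0.6484)

p' = (-0.1840, -0.9780, 1.4240)
q' = (0.4544, 0.6107, 0.0117, -0.6484)
v' = (0.7744, 1.0816, 1.2224)
ω' = (-0.5267, -1.0037, 1.4125)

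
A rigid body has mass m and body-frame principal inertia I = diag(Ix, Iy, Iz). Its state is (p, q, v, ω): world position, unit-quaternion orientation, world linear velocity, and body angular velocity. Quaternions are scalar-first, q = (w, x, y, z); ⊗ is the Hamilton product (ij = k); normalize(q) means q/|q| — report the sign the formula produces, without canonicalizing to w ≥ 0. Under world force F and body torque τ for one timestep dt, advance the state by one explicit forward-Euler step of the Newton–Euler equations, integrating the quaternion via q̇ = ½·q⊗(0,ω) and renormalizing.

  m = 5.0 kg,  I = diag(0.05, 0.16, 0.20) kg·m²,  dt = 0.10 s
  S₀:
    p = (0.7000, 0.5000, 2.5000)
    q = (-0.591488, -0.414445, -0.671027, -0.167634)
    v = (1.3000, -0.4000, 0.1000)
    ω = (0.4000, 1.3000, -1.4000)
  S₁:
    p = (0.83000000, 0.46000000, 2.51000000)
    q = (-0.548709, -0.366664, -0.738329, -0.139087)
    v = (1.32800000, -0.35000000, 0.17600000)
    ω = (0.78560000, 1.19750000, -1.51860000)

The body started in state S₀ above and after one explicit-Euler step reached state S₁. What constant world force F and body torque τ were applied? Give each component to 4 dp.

rate change Δω = (0.38560000, -0.10250000, -0.11860000)
gyro term ω₀×Iω₀ = (-0.0728, 0.0840, 0.0572)
applied torque τ = (0.1200, -0.0800, -0.1800)
Δv = v₁−v₀ = (0.02800000, 0.05000000, 0.07600000)
F = m·Δv/dt = (1.4000, 2.5000, 3.8000)

F = (1.4000, 2.5000, 3.8000)
τ = (0.1200, -0.0800, -0.1800)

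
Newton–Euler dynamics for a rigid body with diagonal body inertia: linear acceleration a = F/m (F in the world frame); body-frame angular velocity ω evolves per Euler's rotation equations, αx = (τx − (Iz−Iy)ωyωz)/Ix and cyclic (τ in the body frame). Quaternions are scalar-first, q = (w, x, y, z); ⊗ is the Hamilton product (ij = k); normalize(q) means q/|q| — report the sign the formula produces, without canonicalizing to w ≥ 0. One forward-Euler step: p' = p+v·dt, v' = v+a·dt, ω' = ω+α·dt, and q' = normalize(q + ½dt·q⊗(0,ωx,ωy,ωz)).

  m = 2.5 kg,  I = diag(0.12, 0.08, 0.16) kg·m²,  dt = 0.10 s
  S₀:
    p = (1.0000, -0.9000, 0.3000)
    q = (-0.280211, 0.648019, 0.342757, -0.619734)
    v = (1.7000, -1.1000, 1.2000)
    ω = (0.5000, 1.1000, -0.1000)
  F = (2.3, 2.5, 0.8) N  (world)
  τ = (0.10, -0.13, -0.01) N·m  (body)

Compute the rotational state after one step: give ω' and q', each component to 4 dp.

ω' = (0.5907, 0.9350, -0.0925)
q' = (-0.3178, 0.6722, 0.3145, -0.5902)

precession coupling ω×(Iω) = (-0.0088, 0.0020, -0.0220)
(τ − ω×Iω)/I = (0.9067, -1.6500, 0.0750)
ω' = ω + α·dt = (0.5907, 0.9350, -0.0925)
2q̇ = q⊗(0,ω) = (-0.7630156, 0.5073262, -0.5532972, 0.5694635)
q' = normalize(q + ½dt·q⊗(0,ω)) = (-0.3178, 0.6722, 0.3145, -0.5902)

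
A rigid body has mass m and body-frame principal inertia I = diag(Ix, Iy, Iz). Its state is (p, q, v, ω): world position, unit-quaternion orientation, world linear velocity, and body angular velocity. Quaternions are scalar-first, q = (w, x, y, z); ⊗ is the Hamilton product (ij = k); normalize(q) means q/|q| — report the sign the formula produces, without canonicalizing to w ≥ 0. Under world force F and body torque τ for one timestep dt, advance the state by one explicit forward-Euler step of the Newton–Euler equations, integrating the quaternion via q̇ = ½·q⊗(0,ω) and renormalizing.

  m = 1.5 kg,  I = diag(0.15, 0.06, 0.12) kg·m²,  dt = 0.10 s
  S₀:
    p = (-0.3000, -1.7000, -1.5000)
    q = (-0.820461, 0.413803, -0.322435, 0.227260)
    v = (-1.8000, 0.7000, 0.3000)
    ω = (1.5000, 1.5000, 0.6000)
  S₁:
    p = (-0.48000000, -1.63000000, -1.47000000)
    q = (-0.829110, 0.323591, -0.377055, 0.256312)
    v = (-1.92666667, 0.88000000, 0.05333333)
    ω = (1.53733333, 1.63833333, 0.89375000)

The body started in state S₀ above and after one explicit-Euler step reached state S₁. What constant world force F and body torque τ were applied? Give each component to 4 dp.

F = (-1.9000, 2.7000, -3.7000)
τ = (0.1100, 0.1100, 0.1500)

velocity change Δv = (-0.12666667, 0.18000000, -0.24666667)
F = m·Δv/dt = (-1.9000, 2.7000, -3.7000)
rate change Δω = (0.03733333, 0.13833333, 0.29375000)
τ = I·(Δω/dt) + ω₀×(Iω₀) = (0.1100, 0.1100, 0.1500)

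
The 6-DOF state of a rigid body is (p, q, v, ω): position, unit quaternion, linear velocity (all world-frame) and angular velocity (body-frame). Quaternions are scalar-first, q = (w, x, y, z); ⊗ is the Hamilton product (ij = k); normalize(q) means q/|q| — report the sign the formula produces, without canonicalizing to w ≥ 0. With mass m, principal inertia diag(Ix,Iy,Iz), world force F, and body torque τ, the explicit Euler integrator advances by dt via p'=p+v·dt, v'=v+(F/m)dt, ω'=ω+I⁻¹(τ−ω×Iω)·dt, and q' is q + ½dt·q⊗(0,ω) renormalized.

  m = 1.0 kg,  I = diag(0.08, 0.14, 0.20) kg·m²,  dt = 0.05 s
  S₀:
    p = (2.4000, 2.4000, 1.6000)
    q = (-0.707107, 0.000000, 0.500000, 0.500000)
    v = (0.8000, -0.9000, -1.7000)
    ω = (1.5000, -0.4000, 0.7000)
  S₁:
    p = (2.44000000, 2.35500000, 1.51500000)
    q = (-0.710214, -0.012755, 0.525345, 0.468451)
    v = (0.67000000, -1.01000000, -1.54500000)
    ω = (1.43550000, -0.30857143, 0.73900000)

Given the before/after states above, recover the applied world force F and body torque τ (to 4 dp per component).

F = (-2.6000, -2.2000, 3.1000)
τ = (-0.1200, 0.1300, 0.1200)

ω₁ − ω₀ = (-0.06450000, 0.09142857, 0.03900000)
applied torque τ = (-0.1200, 0.1300, 0.1200)
velocity change Δv = (-0.13000000, -0.11000000, 0.15500000)
applied force F = (-2.6000, -2.2000, 3.1000)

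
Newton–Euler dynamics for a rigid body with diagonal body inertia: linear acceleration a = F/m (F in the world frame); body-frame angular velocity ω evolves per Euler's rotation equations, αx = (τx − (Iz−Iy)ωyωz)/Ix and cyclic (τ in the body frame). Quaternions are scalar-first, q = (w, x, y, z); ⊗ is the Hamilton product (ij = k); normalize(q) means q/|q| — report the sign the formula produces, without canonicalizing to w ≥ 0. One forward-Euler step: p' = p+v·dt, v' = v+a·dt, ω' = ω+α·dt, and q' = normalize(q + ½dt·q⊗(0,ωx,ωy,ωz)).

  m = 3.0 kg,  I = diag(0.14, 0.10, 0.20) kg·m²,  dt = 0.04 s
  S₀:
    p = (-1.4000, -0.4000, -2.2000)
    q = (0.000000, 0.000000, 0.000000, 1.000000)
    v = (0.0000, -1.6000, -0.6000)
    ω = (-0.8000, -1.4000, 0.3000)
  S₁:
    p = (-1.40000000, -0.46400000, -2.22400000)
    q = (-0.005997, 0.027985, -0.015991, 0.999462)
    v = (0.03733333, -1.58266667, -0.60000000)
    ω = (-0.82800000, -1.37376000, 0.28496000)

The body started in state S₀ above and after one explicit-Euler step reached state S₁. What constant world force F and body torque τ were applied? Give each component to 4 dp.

Δv = v₁−v₀ = (0.03733333, 0.01733333, 0.00000000)
m·(v₁−v₀)/dt = (2.8000, 1.3000, 0.0000)
ω₁ − ω₀ = (-0.02800000, 0.02624000, -0.01504000)
I·α + gyro = (-0.1400, 0.0800, -0.1200)

F = (2.8000, 1.3000, 0.0000)
τ = (-0.1400, 0.0800, -0.1200)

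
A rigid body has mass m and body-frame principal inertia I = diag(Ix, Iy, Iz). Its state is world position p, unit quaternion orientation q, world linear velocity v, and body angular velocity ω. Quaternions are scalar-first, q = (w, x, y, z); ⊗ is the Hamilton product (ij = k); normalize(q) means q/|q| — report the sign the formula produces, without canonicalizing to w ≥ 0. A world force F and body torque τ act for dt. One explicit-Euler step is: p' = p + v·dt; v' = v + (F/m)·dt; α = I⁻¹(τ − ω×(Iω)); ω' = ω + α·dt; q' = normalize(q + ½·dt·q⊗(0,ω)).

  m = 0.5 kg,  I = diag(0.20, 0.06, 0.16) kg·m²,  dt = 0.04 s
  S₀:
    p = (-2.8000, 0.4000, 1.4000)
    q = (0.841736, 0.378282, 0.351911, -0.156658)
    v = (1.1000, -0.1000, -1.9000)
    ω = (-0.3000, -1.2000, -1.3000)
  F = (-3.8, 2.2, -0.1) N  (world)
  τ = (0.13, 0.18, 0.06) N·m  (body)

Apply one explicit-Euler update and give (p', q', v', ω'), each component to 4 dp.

(τ − ω×Iω)/I = (-0.1300, 2.7400, 0.6900)
new body rate ω' = (-0.3052, -1.0904, -1.2724)
q⊗(0,ω) = (0.3321224, -0.8979947, -0.4713192, -1.4426219)
updated quaternion q' = (0.8478, 0.3601, 0.3423, -0.1854)
p' = p + v·dt = (-2.7560, 0.3960, 1.3240)
new velocity v' = (0.7960, 0.0760, -1.9080)

p' = (-2.7560, 0.3960, 1.3240)
q' = (0.8478, 0.3601, 0.3423, -0.1854)
v' = (0.7960, 0.0760, -1.9080)
ω' = (-0.3052, -1.0904, -1.2724)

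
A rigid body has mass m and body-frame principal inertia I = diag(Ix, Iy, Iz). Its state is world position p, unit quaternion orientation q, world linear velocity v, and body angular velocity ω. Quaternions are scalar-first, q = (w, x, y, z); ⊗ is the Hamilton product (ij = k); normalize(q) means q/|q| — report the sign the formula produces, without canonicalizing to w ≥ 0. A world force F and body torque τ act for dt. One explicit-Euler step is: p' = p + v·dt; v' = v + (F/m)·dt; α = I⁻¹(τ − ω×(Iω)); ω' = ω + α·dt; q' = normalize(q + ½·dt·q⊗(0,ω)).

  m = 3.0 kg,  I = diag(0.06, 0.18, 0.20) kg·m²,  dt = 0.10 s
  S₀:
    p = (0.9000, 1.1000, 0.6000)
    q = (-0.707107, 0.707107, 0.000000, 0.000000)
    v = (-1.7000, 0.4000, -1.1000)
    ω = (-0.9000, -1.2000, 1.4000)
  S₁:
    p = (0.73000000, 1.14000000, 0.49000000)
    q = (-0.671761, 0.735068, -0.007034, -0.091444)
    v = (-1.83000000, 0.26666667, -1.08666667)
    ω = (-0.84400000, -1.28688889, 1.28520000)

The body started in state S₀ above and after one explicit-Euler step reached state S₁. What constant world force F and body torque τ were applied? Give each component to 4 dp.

F = (-3.9000, -4.0000, 0.4000)
τ = (0.0000, 0.0200, -0.1000)

Δv = v₁−v₀ = (-0.13000000, -0.13333333, 0.01333333)
F = m·Δv/dt = (-3.9000, -4.0000, 0.4000)
ω₁ − ω₀ = (0.05600000, -0.08688889, -0.11480000)
applied torque τ = (0.0000, 0.0200, -0.1000)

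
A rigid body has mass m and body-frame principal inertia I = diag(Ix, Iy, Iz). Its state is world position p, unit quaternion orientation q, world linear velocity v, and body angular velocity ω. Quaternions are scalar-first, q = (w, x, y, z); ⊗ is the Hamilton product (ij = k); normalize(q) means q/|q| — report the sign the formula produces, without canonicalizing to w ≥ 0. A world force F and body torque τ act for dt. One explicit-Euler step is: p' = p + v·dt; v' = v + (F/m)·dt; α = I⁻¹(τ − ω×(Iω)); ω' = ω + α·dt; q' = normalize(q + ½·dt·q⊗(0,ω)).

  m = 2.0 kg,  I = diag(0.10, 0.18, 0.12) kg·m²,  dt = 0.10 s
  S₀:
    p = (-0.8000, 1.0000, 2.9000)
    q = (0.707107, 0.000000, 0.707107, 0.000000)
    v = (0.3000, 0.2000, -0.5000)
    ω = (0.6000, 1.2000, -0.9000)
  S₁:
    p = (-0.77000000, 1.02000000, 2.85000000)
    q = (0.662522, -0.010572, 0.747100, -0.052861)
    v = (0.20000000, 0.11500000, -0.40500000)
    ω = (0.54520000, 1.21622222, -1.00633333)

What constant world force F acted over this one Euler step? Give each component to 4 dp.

F = (-2.0000, -1.7000, 1.9000)

Δv = v₁−v₀ = (-0.10000000, -0.08500000, 0.09500000)
applied force F = (-2.0000, -1.7000, 1.9000)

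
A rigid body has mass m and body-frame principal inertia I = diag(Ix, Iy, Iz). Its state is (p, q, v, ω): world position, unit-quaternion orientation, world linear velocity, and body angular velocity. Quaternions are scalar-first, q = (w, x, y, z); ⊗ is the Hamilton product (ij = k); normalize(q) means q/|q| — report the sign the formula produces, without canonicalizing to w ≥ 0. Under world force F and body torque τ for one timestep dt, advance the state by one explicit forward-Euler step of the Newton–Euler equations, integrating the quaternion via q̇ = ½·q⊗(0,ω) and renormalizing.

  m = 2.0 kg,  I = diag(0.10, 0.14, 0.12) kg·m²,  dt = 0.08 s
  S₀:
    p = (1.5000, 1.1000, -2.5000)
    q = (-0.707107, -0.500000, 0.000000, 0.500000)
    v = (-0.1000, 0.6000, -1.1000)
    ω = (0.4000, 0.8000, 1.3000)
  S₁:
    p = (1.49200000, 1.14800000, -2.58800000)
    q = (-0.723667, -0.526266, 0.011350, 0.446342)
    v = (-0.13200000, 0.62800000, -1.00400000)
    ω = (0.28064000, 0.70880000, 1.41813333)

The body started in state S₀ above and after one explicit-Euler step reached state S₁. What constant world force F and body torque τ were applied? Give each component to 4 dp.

F = (-0.8000, 0.7000, 2.4000)
τ = (-0.1700, -0.1700, 0.1900)

Δω = ω₁−ω₀ = (-0.11936000, -0.09120000, 0.11813333)
ω₀×(Iω₀) = (-0.0208, -0.0104, 0.0128)
τ = I·(Δω/dt) + ω₀×(Iω₀) = (-0.1700, -0.1700, 0.1900)
Δv = v₁−v₀ = (-0.03200000, 0.02800000, 0.09600000)
m·(v₁−v₀)/dt = (-0.8000, 0.7000, 2.4000)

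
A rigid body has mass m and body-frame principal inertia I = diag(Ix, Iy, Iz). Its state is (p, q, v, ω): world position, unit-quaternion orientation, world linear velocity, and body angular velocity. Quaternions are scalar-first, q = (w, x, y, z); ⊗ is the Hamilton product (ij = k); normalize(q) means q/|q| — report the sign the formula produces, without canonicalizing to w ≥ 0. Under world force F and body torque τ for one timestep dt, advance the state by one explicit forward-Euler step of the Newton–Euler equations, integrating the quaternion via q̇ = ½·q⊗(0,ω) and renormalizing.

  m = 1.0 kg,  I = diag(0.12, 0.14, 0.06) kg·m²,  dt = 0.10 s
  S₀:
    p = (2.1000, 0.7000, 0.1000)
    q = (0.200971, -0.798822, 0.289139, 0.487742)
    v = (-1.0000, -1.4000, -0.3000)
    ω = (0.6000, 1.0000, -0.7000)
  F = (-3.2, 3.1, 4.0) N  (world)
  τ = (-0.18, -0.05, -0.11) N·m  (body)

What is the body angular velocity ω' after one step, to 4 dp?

ω' = (0.4033, 0.9823, -0.9033)

α = I⁻¹(τ − ω×Iω) = (-1.9667, -0.1771, -2.0333)
new body rate ω' = (0.4033, 0.9823, -0.9033)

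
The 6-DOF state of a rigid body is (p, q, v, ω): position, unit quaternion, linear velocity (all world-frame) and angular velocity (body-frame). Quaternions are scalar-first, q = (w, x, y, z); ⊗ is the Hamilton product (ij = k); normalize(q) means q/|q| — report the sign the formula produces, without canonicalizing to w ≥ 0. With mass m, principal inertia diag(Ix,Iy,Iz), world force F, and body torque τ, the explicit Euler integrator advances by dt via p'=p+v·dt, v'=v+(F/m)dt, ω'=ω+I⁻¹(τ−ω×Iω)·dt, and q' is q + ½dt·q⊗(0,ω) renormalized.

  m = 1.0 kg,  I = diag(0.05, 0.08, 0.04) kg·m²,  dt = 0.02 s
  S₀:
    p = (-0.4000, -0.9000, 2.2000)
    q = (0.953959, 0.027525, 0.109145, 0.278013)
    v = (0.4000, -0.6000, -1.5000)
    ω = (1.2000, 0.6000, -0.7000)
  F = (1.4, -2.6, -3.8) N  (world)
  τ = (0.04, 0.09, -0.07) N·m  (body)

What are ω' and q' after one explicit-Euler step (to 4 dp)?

ω×(Iω) gyroscopic = (0.0168, -0.0084, 0.0216)
angular accel α = (0.4640, 1.2300, -2.2900)
new body rate ω' = (1.2093, 0.6246, -0.7458)
q⊗(0,ω) = (0.0960921, 0.9015415, 0.9252585, -0.7822303)
q' = normalize(q + ½dt·q⊗(0,ω)) = (0.9548, 0.0365, 0.1184, 0.2702)

ω' = (1.2093, 0.6246, -0.7458)
q' = (0.9548, 0.0365, 0.1184, 0.2702)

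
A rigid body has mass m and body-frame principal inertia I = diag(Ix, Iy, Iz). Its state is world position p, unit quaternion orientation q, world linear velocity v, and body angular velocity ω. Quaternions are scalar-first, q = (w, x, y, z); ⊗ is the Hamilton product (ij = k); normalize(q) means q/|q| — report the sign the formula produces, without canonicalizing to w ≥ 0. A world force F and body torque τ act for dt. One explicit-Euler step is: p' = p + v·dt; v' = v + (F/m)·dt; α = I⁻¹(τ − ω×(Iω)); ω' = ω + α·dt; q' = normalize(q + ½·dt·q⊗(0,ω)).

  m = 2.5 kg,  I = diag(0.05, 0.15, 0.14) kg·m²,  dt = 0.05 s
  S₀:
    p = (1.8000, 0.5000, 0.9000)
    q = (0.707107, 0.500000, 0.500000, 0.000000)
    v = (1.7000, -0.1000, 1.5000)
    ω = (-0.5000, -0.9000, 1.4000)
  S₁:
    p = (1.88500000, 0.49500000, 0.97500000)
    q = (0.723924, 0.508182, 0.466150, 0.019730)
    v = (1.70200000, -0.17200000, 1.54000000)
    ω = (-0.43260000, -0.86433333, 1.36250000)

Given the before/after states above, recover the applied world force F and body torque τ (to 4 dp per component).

F = (0.1000, -3.6000, 2.0000)
τ = (0.0800, 0.1700, -0.0600)

v₁ − v₀ = (0.00200000, -0.07200000, 0.04000000)
F = m·Δv/dt = (0.1000, -3.6000, 2.0000)
ω₁ − ω₀ = (0.06740000, 0.03566667, -0.03750000)
precession coupling = (0.0126, 0.0630, 0.0450)
I·α + gyro = (0.0800, 0.1700, -0.0600)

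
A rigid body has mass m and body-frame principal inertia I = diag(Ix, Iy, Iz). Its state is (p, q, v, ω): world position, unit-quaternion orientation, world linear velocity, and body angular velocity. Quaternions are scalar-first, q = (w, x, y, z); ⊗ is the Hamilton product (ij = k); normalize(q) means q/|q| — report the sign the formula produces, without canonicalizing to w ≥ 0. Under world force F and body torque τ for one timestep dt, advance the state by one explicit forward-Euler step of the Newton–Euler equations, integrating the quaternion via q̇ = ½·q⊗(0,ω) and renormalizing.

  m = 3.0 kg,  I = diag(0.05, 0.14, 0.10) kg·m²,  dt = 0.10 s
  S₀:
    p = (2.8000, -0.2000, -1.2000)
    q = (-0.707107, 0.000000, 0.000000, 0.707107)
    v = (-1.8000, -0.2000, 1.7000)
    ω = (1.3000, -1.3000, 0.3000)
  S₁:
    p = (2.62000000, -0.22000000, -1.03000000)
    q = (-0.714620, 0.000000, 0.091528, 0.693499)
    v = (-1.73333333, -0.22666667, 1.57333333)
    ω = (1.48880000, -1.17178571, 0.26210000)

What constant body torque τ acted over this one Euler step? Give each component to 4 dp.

τ = (0.1100, 0.1600, -0.1900)

Δω = ω₁−ω₀ = (0.18880000, 0.12821429, -0.03790000)
gyro term ω₀×Iω₀ = (0.0156, -0.0195, -0.1521)
τ = I·(Δω/dt) + ω₀×(Iω₀) = (0.1100, 0.1600, -0.1900)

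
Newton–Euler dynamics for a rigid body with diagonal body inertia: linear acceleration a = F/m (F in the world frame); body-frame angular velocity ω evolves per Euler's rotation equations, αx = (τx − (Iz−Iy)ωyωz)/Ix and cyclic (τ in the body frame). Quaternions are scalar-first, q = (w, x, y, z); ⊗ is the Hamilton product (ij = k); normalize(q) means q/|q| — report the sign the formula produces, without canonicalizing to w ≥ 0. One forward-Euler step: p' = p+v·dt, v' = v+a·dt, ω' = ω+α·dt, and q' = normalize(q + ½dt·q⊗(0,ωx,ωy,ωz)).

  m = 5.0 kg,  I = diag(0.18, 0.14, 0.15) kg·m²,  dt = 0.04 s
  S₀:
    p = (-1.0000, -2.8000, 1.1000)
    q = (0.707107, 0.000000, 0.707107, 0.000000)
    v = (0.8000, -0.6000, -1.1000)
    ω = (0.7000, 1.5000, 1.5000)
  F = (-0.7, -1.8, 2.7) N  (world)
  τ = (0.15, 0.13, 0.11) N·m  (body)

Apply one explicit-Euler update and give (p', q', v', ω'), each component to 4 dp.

p' = (-0.9680, -2.8240, 1.0560)
q' = (0.6852, 0.0311, 0.7276, 0.0113)
v' = (0.7944, -0.6144, -1.0784)
ω' = (0.7283, 1.5281, 1.5405)

ω×(Iω) gyroscopic = (0.0225, 0.0315, -0.0420)
(τ − ω×Iω)/I = (0.7083, 0.7036, 1.0133)
new body rate ω' = (0.7283, 1.5281, 1.5405)
2q̇ = q⊗(0,ω) = (-1.0606605, 1.5556354, 1.0606605, 0.5656856)
q + ½dt·q⊗(0,ω), renormalized = (0.6852, 0.0311, 0.7276, 0.0113)
a = F/m = (-0.1400, -0.3600, 0.5400)
p + v·dt = (-0.9680, -2.8240, 1.0560)
v + (F/m)dt = (0.7944, -0.6144, -1.0784)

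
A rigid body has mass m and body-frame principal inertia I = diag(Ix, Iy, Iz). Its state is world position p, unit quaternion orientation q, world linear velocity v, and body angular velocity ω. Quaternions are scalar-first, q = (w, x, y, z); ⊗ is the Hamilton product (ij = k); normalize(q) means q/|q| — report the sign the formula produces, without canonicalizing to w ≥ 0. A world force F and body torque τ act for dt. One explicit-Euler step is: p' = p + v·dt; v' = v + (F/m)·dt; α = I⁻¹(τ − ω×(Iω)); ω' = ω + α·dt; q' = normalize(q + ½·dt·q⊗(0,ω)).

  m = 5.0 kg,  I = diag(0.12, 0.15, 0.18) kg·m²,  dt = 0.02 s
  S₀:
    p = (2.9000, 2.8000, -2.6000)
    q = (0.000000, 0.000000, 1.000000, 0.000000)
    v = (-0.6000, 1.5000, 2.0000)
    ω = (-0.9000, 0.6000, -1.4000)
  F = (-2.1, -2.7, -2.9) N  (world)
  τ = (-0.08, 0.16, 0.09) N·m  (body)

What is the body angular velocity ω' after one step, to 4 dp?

angular accel α = (-0.4567, 1.5707, 0.5900)
new body rate ω' = (-0.9091, 0.6314, -1.3882)

ω' = (-0.9091, 0.6314, -1.3882)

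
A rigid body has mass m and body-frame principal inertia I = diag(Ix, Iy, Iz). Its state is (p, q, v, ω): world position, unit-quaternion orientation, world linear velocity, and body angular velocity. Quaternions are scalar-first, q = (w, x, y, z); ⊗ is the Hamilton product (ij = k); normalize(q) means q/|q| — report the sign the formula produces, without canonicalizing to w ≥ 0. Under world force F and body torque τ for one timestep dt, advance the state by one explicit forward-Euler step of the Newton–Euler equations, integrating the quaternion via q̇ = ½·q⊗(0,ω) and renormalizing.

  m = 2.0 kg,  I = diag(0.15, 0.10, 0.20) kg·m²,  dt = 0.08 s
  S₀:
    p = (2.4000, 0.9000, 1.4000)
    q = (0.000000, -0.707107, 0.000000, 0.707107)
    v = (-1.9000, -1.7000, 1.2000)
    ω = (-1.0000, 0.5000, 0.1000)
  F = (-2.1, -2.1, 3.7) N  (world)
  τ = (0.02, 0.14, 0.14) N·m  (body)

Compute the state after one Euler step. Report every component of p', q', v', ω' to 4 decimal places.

a = (-1.0500, -1.0500, 1.8500)
p' = p + v·dt = (2.2480, 0.7640, 1.4960)
v + (F/m)dt = (-1.9840, -1.7840, 1.3480)
precession coupling ω×(Iω) = (0.0050, 0.0050, 0.0250)
angular accel α = (0.1000, 1.3500, 0.5750)
ω' = ω + α·dt = (-0.9920, 0.6080, 0.1460)
q⊗(0,ω) = (-0.7778177, -0.3535535, -0.6363963, -0.3535535)
q + ½dt·q⊗(0,ω), renormalized = (-0.0311, -0.7205, -0.0254, 0.6923)

p' = (2.2480, 0.7640, 1.4960)
q' = (-0.0311, -0.7205, -0.0254, 0.6923)
v' = (-1.9840, -1.7840, 1.3480)
ω' = (-0.9920, 0.6080, 0.1460)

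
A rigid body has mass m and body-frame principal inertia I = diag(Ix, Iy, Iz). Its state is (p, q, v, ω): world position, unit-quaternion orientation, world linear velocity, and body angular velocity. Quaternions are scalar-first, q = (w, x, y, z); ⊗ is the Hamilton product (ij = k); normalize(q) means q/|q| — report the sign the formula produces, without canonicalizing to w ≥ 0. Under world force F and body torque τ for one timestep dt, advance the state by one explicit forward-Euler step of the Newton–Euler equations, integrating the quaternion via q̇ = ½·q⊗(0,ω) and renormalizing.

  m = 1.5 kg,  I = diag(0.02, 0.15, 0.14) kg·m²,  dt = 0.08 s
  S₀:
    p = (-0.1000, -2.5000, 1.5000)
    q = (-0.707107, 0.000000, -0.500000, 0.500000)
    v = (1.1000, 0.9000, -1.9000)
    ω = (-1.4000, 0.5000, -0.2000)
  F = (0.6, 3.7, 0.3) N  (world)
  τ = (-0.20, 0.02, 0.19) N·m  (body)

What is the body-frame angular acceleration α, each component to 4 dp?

α = (-10.0500, 0.3573, 2.0071)

gyro term ω×Iω = (0.0010, -0.0336, -0.0910)
α = I⁻¹(τ − ω×Iω) = (-10.0500, 0.3573, 2.0071)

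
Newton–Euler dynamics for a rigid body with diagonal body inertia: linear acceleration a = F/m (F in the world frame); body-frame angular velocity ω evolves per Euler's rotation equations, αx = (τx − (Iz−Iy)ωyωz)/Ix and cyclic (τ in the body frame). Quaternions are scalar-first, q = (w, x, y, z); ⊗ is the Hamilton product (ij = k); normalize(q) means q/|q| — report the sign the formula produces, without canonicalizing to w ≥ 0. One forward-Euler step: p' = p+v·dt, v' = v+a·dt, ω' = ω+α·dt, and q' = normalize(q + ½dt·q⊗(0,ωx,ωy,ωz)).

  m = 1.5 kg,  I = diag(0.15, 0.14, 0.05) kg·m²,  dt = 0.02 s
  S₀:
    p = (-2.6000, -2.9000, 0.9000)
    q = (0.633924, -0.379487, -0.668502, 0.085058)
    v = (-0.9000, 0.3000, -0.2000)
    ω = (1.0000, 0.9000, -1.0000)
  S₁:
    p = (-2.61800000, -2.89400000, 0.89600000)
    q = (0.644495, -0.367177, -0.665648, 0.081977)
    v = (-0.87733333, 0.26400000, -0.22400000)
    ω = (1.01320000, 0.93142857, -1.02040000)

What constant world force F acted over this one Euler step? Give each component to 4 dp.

v₁ − v₀ = (0.02266667, -0.03600000, -0.02400000)
m·(v₁−v₀)/dt = (1.7000, -2.7000, -1.8000)

F = (1.7000, -2.7000, -1.8000)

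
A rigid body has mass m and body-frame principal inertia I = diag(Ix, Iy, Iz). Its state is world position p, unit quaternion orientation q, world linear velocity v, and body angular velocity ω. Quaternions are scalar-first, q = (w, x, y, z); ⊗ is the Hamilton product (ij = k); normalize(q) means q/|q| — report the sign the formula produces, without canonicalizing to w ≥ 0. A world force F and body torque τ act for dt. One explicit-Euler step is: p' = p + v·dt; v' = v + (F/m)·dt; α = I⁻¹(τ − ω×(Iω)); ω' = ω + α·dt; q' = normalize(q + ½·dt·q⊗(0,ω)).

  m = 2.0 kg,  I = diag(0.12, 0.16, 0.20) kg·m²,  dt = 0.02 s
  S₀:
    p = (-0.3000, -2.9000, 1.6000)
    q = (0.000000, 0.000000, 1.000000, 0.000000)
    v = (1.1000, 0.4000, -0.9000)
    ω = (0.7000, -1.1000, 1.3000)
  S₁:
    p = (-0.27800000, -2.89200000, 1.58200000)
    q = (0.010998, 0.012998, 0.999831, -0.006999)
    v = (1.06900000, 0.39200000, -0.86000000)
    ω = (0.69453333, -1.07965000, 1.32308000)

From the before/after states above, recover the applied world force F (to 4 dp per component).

v₁ − v₀ = (-0.03100000, -0.00800000, 0.04000000)
m·(v₁−v₀)/dt = (-3.1000, -0.8000, 4.0000)

F = (-3.1000, -0.8000, 4.0000)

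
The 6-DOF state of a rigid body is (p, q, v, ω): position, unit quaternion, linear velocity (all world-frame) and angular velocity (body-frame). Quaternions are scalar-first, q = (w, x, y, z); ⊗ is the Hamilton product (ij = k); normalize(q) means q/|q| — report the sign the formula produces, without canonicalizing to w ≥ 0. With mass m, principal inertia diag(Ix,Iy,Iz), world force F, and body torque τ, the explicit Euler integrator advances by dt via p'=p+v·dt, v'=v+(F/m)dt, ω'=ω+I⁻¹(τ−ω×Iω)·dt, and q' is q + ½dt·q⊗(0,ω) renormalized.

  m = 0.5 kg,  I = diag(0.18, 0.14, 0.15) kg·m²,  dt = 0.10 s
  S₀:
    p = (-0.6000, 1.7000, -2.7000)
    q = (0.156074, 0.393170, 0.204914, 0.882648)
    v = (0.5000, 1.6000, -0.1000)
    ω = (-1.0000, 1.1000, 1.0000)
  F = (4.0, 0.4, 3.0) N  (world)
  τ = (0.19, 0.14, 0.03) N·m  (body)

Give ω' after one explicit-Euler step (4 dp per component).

gyro term ω×Iω = (0.0110, -0.0300, 0.0440)
(τ − ω×Iω)/I = (0.9944, 1.2143, -0.0933)
ω' = ω + α·dt = (-0.9006, 1.2214, 0.9907)

ω' = (-0.9006, 1.2214, 0.9907)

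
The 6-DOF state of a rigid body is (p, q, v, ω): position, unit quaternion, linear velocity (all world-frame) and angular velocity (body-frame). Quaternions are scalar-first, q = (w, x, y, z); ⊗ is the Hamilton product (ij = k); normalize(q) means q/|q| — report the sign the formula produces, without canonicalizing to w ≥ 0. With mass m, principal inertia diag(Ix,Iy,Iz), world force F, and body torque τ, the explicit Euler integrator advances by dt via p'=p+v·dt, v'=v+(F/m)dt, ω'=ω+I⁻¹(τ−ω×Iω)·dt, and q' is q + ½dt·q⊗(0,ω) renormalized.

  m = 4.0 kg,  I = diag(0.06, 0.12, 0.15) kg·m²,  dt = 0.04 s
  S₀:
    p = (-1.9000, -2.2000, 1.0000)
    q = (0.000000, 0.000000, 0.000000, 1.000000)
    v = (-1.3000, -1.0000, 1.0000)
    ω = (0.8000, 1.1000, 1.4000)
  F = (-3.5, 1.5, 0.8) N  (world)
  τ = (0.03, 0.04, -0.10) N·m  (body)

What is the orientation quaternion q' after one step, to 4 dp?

2q̇ = q⊗(0,ω) = (-1.4000000, -1.1000000, 0.8000000, 0.0000000)
q' = normalize(q + ½dt·q⊗(0,ω)) = (-0.0280, -0.0220, 0.0160, 0.9992)

q' = (-0.0280, -0.0220, 0.0160, 0.9992)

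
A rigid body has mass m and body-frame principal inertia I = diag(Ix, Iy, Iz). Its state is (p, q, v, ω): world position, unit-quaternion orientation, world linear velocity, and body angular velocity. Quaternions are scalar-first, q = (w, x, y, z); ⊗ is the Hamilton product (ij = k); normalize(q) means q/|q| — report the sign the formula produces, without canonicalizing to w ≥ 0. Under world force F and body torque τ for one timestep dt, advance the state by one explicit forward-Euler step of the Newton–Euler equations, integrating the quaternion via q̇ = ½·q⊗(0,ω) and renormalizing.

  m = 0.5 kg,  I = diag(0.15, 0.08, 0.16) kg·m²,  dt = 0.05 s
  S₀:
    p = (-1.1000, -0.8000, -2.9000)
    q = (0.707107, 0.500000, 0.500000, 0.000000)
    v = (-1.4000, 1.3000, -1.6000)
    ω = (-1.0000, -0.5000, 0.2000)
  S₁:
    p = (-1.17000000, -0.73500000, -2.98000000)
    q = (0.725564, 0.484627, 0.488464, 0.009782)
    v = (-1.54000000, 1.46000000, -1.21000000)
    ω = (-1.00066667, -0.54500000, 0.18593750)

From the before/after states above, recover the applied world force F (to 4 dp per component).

v₁ − v₀ = (-0.14000000, 0.16000000, 0.39000000)
applied force F = (-1.4000, 1.6000, 3.9000)

F = (-1.4000, 1.6000, 3.9000)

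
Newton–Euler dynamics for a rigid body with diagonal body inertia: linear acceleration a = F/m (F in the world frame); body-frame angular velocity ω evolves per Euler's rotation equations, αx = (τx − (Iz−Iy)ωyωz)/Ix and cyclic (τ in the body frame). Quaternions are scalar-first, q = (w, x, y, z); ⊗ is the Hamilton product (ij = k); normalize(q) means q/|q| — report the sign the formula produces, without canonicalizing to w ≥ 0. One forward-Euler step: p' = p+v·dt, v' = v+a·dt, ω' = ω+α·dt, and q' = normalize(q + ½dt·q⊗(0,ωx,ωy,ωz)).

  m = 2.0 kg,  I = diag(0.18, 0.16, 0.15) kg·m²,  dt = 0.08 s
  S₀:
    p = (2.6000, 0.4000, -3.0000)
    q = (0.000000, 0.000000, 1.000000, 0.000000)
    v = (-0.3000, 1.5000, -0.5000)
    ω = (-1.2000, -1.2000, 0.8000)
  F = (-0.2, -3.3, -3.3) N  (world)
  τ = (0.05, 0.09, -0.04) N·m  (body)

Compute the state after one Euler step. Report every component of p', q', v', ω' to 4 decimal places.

p' = (2.5760, 0.5200, -3.0400)
q' = (0.0479, 0.0319, 0.9972, 0.0479)
v' = (-0.3080, 1.3680, -0.6320)
ω' = (-1.1820, -1.1406, 0.7940)

gyro term ω×Iω = (0.0096, -0.0288, -0.0288)
angular accel α = (0.2244, 0.7425, -0.0747)
new body rate ω' = (-1.1820, -1.1406, 0.7940)
q⊗(0,ω) = (1.2000000, 0.8000000, 0.0000000, 1.2000000)
updated quaternion q' = (0.0479, 0.0319, 0.9972, 0.0479)
a = F/m = (-0.1000, -1.6500, -1.6500)
p + v·dt = (2.5760, 0.5200, -3.0400)
v + (F/m)dt = (-0.3080, 1.3680, -0.6320)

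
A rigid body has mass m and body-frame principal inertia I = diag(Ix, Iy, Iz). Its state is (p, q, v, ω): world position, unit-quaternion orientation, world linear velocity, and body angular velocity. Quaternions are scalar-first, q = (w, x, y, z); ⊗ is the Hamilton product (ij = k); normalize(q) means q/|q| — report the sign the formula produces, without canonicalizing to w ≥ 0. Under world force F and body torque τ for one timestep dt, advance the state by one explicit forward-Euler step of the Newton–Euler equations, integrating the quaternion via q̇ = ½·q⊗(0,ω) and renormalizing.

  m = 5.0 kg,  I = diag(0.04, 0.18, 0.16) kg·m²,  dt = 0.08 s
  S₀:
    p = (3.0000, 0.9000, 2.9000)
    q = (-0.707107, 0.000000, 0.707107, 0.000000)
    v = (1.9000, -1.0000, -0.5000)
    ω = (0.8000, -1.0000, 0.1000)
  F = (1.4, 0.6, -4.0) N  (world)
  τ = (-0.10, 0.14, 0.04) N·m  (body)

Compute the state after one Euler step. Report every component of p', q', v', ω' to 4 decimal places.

precession coupling ω×(Iω) = (0.0020, -0.0096, -0.1120)
angular accel α = (-2.5500, 0.8311, 0.9500)
new body rate ω' = (0.5960, -0.9335, 0.1760)
Hamilton product q⊗(0,ω) = (0.7071070, -0.4949749, 0.7071070, -0.6363963)
q + ½dt·q⊗(0,ω), renormalized = (-0.6779, -0.0198, 0.7344, -0.0254)
new position p' = (3.1520, 0.8200, 2.8600)
v' = v + a·dt = (1.9224, -0.9904, -0.5640)

p' = (3.1520, 0.8200, 2.8600)
q' = (-0.6779, -0.0198, 0.7344, -0.0254)
v' = (1.9224, -0.9904, -0.5640)
ω' = (0.5960, -0.9335, 0.1760)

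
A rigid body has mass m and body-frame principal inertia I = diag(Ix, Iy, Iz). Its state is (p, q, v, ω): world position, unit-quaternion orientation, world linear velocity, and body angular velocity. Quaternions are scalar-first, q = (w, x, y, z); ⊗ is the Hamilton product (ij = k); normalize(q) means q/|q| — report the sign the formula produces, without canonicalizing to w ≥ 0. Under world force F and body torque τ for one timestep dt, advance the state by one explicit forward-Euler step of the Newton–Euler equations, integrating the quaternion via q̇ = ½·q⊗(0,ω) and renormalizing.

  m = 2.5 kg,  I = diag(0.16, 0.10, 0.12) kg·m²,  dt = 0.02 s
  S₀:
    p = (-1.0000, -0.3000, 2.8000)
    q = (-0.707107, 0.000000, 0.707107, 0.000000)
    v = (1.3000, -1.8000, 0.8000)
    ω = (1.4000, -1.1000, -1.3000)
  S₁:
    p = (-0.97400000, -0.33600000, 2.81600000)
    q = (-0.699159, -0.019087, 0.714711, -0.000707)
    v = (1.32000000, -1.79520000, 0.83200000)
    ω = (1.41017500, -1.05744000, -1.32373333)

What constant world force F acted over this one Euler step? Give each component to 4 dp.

F = (2.5000, 0.6000, 4.0000)

v₁ − v₀ = (0.02000000, 0.00480000, 0.03200000)
F = m·Δv/dt = (2.5000, 0.6000, 4.0000)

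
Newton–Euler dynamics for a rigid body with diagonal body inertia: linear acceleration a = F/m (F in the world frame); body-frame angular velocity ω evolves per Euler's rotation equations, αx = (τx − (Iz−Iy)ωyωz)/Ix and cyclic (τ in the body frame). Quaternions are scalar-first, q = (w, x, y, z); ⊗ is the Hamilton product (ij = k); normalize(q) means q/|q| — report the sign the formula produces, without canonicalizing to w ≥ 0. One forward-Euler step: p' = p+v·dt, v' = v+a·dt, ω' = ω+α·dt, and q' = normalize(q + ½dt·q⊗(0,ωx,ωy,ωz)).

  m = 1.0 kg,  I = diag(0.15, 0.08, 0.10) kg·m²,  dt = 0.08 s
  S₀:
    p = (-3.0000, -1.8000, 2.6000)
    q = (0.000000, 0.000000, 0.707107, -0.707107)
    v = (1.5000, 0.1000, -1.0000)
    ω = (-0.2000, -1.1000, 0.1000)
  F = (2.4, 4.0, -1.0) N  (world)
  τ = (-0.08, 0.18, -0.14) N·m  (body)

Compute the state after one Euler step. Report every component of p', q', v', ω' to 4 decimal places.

a = F/m = (2.4000, 4.0000, -1.0000)
new position p' = (-2.8800, -1.7920, 2.5200)
v + (F/m)dt = (1.6920, 0.4200, -1.0800)
gyro term ω×Iω = (-0.0022, -0.0010, -0.0154)
α = I⁻¹(τ − ω×Iω) = (-0.5187, 2.2625, -1.2460)
ω + α·dt = (-0.2415, -0.9190, 0.0003)
Hamilton product q⊗(0,ω) = (0.8485284, -0.7071070, 0.1414214, 0.1414214)
q' = normalize(q + ½dt·q⊗(0,ω)) = (0.0339, -0.0283, 0.7120, -0.7007)

p' = (-2.8800, -1.7920, 2.5200)
q' = (0.0339, -0.0283, 0.7120, -0.7007)
v' = (1.6920, 0.4200, -1.0800)
ω' = (-0.2415, -0.9190, 0.0003)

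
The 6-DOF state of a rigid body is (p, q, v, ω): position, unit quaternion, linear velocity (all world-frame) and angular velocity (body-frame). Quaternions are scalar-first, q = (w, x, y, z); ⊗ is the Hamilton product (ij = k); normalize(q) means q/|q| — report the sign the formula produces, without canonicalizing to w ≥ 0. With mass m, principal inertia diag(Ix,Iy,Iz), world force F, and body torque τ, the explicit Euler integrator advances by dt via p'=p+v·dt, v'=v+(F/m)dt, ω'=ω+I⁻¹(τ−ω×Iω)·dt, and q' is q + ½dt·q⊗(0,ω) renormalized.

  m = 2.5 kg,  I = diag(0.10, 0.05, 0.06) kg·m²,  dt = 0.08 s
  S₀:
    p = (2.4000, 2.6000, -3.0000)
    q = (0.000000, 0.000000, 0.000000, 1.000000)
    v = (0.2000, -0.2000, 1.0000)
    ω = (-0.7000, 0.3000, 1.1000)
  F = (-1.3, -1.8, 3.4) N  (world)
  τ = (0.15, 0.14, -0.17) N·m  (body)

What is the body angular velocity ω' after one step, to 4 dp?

angular accel α = (1.4670, 3.4160, -3.0083)
ω + α·dt = (-0.5826, 0.5733, 0.8593)

ω' = (-0.5826, 0.5733, 0.8593)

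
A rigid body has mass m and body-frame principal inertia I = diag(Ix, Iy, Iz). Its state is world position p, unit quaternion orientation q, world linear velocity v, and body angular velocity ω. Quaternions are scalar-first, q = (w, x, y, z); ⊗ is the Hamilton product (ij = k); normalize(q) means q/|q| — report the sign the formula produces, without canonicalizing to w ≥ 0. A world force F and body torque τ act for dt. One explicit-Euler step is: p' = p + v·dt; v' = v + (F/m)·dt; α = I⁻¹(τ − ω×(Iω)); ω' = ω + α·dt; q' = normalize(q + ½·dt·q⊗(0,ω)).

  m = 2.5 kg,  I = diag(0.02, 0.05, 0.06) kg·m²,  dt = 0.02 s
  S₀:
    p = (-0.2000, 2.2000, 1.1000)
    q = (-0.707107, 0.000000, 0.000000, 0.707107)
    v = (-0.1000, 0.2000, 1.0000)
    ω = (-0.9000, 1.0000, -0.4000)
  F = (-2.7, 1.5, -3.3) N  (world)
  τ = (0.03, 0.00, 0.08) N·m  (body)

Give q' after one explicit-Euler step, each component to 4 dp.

q' = (-0.7042, -0.0007, -0.0134, 0.7099)

q⊗(0,ω) = (0.2828428, -0.0707107, -1.3435033, 0.2828428)
q' = normalize(q + ½dt·q⊗(0,ω)) = (-0.7042, -0.0007, -0.0134, 0.7099)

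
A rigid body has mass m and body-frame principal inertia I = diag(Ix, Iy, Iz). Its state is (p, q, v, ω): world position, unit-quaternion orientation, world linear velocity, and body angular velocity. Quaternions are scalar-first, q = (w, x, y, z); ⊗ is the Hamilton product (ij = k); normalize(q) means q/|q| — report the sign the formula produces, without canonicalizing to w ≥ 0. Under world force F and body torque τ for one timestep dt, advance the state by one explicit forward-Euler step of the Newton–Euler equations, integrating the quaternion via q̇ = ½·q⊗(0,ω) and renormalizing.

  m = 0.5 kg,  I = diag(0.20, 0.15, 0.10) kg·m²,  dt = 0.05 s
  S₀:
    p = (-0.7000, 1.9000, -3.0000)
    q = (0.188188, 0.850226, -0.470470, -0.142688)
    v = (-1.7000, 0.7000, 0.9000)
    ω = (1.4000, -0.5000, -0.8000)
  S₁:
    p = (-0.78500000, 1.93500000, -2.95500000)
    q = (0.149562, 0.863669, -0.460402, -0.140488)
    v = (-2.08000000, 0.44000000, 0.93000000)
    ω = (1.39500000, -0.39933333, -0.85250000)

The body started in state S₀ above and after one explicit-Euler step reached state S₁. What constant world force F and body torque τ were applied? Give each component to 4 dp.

Δv = v₁−v₀ = (-0.38000000, -0.26000000, 0.03000000)
m·(v₁−v₀)/dt = (-3.8000, -2.6000, 0.3000)
rate change Δω = (-0.00500000, 0.10066667, -0.05250000)
ω₀×(Iω₀) = (-0.0200, -0.1120, 0.0350)
I·α + gyro = (-0.0400, 0.1900, -0.0700)

F = (-3.8000, -2.6000, 0.3000)
τ = (-0.0400, 0.1900, -0.0700)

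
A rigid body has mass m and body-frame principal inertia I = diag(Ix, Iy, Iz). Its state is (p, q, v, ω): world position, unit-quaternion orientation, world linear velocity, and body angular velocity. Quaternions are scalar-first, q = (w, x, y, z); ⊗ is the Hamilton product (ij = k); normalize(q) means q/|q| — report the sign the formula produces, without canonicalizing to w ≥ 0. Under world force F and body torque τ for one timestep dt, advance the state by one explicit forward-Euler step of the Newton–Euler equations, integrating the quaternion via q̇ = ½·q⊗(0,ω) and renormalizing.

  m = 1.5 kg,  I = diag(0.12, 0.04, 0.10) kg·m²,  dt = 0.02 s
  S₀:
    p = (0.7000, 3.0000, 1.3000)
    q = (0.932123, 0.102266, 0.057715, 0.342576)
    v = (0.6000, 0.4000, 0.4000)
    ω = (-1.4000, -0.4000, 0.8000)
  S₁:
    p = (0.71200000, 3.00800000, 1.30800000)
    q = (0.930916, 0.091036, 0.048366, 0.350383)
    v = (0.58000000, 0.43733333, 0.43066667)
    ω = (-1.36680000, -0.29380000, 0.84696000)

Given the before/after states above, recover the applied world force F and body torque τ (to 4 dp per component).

v₁ − v₀ = (-0.02000000, 0.03733333, 0.03066667)
F = m·Δv/dt = (-1.5000, 2.8000, 2.3000)
ω₁ − ω₀ = (0.03320000, 0.10620000, 0.04696000)
τ = I·(Δω/dt) + ω₀×(Iω₀) = (0.1800, 0.1900, 0.1900)

F = (-1.5000, 2.8000, 2.3000)
τ = (0.1800, 0.1900, 0.1900)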